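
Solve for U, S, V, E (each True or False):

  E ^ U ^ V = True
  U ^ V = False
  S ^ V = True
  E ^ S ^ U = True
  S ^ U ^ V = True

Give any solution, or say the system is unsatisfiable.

UNSATISFIABLE

Adding constraints 1, 3, 4 mod 2: every variable appears an even number of times on the left, so the left side is 0.
But the right sides sum to 1 (mod 2). 0 ≠ 1 — the system is inconsistent.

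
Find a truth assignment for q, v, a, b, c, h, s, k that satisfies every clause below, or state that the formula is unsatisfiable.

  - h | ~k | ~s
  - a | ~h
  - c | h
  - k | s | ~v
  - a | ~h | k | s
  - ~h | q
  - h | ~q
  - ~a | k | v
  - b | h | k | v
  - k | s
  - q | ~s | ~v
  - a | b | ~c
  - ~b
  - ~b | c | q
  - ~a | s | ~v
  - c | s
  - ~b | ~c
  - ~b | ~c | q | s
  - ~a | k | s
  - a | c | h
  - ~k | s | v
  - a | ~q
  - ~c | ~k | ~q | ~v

Unit clause (~b) forces b = False.
Set q = True.
  then (h | ~q) forces h = True.
  then (a | ~q) forces a = True.
Set v = False.
  then (~a | k | v) forces k = True.
  then (~k | s | v) forces s = True.
Set c = False.
All clauses satisfied.

q: True; v: False; a: True; b: False; c: False; h: True; s: True; k: True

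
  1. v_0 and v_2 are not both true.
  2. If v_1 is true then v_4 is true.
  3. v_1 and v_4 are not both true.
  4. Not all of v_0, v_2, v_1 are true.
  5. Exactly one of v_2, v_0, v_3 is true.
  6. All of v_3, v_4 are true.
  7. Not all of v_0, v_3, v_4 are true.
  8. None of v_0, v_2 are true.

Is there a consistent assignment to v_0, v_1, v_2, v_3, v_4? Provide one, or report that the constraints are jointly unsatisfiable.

v_0: False, v_1: False, v_2: False, v_3: True, v_4: True

  (1) v_0=F, v_2=F — not both ✓
  (2) v_1=F ⇒ v_4: vacuous ✓
  (3) v_1=F, v_4=T — not both ✓
  (4) {v_0, v_2, v_1}: 0/3 true — not all ✓
  (5) {v_2, v_0, v_3}: 1 true — exactly one ✓
  (6) {v_3, v_4}: all 2 true ✓
  (7) {v_0, v_3, v_4}: 2/3 true — not all ✓
  (8) {v_0, v_2}: 0 true — none ✓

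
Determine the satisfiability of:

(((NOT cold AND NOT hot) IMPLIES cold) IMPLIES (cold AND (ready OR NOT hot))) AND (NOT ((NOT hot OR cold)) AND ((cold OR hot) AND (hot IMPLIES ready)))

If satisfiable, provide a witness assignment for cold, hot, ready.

Case hot = True: the formula simplifies to (cold AND ready) AND (NOT cold AND ready).
  cold = True: the conjunct NOT cold is False.
  cold = False: the conjunct cold is False.
Case hot = False: the conjunct NOT ((NOT hot OR cold)) becomes NOT ((True OR cold)) = False.
Both cases fail — unsatisfiable.

No satisfying assignment exists.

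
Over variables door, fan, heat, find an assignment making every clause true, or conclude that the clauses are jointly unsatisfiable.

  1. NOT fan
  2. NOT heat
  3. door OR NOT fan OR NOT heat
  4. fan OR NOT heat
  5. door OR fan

door = True, fan = False, heat = False

Unit clause (NOT fan) forces fan = False.
Unit clause (NOT heat) forces heat = False.
In (door OR fan) only door is left, so door = True.
Check each clause:
  (NOT fan): NOT fan holds.
  (NOT heat): NOT heat holds.
  (door OR NOT fan OR NOT heat): door holds.
  (fan OR NOT heat): NOT heat holds.
  (door OR fan): door holds.
All clauses satisfied.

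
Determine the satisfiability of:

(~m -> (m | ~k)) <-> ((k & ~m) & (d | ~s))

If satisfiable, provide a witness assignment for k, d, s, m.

k = True; d = False; s = True; m = False

  (~m -> (m | ~k)) <-> ((k & ~m) & (d | ~s)) = True
    ~m -> (m | ~k) = False
      ~m = True
      m | ~k = False
        ~k = False
    (k & ~m) & (d | ~s) = False
      k & ~m = True
        ~m = True
      d | ~s = False
        ~s = False
The formula evaluates to True.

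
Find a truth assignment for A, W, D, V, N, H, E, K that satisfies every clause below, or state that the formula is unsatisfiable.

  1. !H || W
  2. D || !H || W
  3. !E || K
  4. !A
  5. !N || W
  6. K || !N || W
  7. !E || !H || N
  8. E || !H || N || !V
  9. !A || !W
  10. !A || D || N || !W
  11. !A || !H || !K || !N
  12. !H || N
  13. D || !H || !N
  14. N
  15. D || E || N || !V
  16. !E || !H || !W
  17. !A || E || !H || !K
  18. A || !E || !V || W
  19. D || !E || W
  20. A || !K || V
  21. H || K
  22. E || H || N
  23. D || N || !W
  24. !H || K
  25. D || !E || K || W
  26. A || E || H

Unit clause (!A) forces A = False.
Unit clause (N) forces N = True.
In (!N || W) only W is left, so W = True.
Set D = True.
Try V = False:
  (A || !K || V) forces K = False.
  (!E || K) forces E = False.
  (H || K) forces H = True.
  clause (!H || K) is falsified — backtrack.
So V = True.
Set H = False.
  then (H || K) forces K = True.
  then (A || E || H) forces E = True.
All clauses satisfied.

A = False, W = True, D = True, V = True, N = True, H = False, E = True, K = True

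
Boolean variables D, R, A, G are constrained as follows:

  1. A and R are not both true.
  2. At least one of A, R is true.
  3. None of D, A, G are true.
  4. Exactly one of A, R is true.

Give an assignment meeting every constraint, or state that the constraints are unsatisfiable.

D: False; R: True; A: False; G: False

  (1) A=F, R=T — not both ✓
  (2) {A, R}: 1 true — at least one ✓
  (3) {D, A, G}: 0 true — none ✓
  (4) {A, R}: 1 true — exactly one ✓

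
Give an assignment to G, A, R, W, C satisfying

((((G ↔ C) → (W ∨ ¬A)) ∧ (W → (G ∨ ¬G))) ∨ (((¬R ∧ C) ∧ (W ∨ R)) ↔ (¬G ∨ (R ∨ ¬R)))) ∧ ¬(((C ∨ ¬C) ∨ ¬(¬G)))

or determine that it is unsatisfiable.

UNSATISFIABLE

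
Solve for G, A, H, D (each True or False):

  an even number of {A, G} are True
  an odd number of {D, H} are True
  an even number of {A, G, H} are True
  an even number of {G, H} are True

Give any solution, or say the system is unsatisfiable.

G=F, A=F, H=F, D=T

{A, G}: 0 true → even ✓
{D, H}: 1 true → odd ✓
{A, G, H}: 0 true → even ✓
{G, H}: 0 true → even ✓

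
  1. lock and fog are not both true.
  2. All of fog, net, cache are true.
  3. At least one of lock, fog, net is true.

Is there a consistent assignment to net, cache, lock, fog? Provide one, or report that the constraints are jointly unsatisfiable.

net: True; cache: True; lock: False; fog: True

  (1) lock=F, fog=T — not both ✓
  (2) {fog, net, cache}: all 3 true ✓
  (3) {lock, fog, net}: 2 true — at least one ✓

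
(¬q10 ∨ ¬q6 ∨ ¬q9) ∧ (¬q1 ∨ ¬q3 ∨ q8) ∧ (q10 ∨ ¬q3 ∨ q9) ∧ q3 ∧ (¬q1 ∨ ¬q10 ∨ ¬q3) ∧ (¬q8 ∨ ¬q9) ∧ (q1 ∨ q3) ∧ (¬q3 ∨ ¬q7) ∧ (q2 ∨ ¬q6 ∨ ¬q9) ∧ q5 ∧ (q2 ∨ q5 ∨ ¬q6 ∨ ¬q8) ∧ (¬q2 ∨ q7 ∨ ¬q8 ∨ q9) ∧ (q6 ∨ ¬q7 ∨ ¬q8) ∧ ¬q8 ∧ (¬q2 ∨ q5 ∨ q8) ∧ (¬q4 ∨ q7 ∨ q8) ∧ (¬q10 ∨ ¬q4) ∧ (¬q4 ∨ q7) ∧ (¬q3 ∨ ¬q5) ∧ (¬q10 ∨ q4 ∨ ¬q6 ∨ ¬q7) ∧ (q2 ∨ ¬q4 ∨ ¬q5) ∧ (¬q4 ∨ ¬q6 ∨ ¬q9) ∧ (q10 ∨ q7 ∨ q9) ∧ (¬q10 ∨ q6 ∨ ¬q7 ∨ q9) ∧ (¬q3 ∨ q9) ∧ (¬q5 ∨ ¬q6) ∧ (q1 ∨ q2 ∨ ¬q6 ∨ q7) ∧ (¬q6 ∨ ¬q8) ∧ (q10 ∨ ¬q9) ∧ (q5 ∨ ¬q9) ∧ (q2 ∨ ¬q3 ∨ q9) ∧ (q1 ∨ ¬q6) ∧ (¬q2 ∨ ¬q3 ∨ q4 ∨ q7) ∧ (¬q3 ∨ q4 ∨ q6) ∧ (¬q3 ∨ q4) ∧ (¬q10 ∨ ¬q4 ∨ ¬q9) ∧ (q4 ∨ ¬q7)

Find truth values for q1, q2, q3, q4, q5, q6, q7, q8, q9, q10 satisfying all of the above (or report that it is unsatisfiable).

Case q5 = True:
  (q3) forces q3 = True.
  Clause (¬q3 ∨ ¬q5) is falsified — contradiction.
Case q5 = False:
  Clause (q5) is falsified — contradiction.
Both cases fail, so the formula is unsatisfiable.

UNSATISFIABLE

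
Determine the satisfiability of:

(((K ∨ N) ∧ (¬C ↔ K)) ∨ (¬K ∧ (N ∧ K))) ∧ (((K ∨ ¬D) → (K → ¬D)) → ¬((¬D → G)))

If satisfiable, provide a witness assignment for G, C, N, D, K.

G=F, C=T, N=T, D=F, K=F

  ((K ∨ N) ∧ (¬C ↔ K)) ∨ (¬K ∧ (N ∧ K)) = True
    (K ∨ N) ∧ (¬C ↔ K) = True
      K ∨ N = True
      ¬C ↔ K = True
        ¬C = False
    ¬K ∧ (N ∧ K) = False
      ¬K = True
      N ∧ K = False
  ((K ∨ ¬D) → (K → ¬D)) → ¬((¬D → G)) = True
    (K ∨ ¬D) → (K → ¬D) = True
      K ∨ ¬D = True
        ¬D = True
      K → ¬D = True
        ¬D = True
    ¬((¬D → G)) = True
      ¬D → G = False
        ¬D = True
Both conjuncts True, so the formula holds.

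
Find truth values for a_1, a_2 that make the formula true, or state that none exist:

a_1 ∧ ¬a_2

a_1: True, a_2: False

  ¬a_2 = True
Both conjuncts True, so the formula holds.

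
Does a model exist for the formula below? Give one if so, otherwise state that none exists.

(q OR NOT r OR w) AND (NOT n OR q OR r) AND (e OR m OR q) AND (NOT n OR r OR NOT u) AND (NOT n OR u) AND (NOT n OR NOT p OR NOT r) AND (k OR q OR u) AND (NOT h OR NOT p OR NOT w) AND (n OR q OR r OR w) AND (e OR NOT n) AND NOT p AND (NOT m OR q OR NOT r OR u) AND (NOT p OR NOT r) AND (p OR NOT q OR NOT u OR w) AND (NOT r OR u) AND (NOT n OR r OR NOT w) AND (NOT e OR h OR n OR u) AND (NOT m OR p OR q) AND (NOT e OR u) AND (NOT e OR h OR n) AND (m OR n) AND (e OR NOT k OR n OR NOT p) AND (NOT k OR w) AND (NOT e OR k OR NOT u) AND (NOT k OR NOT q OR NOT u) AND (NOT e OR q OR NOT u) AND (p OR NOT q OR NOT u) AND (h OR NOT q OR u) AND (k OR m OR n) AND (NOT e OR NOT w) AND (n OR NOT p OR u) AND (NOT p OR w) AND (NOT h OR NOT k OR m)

Unit clause (NOT p) forces p = False.
Set n = False.
  then (m OR n) forces m = True.
  then (NOT m OR p OR q) forces q = True.
  then (p OR NOT q OR NOT u) forces u = False.
  then (h OR NOT q OR u) forces h = True.
  then (NOT r OR u) forces r = False.
  then (NOT e OR u) forces e = False.
Set w = True.
Set k = False.
All clauses satisfied.

n: False, q: True, p: False, m: True, w: True, u: False, h: True, r: False, e: False, k: False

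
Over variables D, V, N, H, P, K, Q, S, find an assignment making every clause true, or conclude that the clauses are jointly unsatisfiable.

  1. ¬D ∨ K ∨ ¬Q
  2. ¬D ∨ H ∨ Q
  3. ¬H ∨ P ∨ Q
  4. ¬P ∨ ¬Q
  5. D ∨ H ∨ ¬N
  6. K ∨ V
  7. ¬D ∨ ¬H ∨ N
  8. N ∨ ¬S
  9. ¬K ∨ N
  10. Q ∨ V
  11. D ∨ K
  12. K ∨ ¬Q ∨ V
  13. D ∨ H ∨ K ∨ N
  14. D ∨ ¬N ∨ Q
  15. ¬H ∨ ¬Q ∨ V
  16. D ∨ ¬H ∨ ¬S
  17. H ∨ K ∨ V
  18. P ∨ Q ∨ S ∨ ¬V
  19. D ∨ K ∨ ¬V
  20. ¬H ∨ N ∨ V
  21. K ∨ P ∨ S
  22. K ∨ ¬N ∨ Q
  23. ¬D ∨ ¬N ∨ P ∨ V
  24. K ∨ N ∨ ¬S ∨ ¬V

D: True, V: True, N: True, H: True, P: True, K: True, Q: False, S: False

Set D = True.
Try V = False:
  (K ∨ V) forces K = True.
  (¬K ∨ N) forces N = True.
  (Q ∨ V) forces Q = True.
  (¬P ∨ ¬Q) forces P = False.
  clause (¬D ∨ ¬N ∨ P ∨ V) is falsified — backtrack.
So V = True.
Try N = False:
  (¬D ∨ ¬H ∨ N) forces H = False.
  (¬D ∨ H ∨ Q) forces Q = True.
  (¬D ∨ K ∨ ¬Q) forces K = True.
  clause (¬K ∨ N) is falsified — backtrack.
So N = True.
Set H = True.
Set P = True.
  then (¬P ∨ ¬Q) forces Q = False.
  then (K ∨ ¬N ∨ Q) forces K = True.
Set S = False.
All clauses satisfied.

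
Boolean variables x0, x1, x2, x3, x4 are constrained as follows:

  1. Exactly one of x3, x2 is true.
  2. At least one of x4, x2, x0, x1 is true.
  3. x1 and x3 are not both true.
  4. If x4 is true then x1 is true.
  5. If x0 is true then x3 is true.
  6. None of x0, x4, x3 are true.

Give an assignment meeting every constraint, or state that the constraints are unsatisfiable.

x0 = False, x1 = True, x2 = True, x3 = False, x4 = False

  (1) {x3, x2}: 1 true — exactly one ✓
  (2) {x4, x2, x0, x1}: 2 true — at least one ✓
  (3) x1=T, x3=F — not both ✓
  (4) x4=F ⇒ x1: vacuous ✓
  (5) x0=F ⇒ x3: vacuous ✓
  (6) {x0, x4, x3}: 0 true — none ✓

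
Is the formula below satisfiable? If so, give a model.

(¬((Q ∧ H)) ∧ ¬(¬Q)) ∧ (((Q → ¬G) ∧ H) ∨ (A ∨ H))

A=T, H=F, G=F, Q=T

  ¬((Q ∧ H)) ∧ ¬(¬Q) = True
    ¬((Q ∧ H)) = True
      Q ∧ H = False
    ¬(¬Q) = True
      ¬Q = False
  ((Q → ¬G) ∧ H) ∨ (A ∨ H) = True
    (Q → ¬G) ∧ H = False
      Q → ¬G = True
        ¬G = True
    A ∨ H = True
Both conjuncts True, so the formula holds.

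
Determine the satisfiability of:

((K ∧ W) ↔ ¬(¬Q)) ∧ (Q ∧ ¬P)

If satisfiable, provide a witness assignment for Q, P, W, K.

Q=T, P=F, W=T, K=T

  (K ∧ W) ↔ ¬(¬Q) = True
    K ∧ W = True
    ¬(¬Q) = True
      ¬Q = False
  Q ∧ ¬P = True
    ¬P = True
Both conjuncts True, so the formula holds.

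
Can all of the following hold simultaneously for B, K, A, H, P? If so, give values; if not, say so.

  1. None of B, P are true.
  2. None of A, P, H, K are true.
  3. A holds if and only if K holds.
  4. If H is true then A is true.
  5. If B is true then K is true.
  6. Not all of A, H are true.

B: False, K: False, A: False, H: False, P: False

  (1) {B, P}: 0 true — none ✓
  (2) {A, P, H, K}: 0 true — none ✓
  (3) A=F, K=F — same ✓
  (4) H=F ⇒ A: vacuous ✓
  (5) B=F ⇒ K: vacuous ✓
  (6) {A, H}: 0/2 true — not all ✓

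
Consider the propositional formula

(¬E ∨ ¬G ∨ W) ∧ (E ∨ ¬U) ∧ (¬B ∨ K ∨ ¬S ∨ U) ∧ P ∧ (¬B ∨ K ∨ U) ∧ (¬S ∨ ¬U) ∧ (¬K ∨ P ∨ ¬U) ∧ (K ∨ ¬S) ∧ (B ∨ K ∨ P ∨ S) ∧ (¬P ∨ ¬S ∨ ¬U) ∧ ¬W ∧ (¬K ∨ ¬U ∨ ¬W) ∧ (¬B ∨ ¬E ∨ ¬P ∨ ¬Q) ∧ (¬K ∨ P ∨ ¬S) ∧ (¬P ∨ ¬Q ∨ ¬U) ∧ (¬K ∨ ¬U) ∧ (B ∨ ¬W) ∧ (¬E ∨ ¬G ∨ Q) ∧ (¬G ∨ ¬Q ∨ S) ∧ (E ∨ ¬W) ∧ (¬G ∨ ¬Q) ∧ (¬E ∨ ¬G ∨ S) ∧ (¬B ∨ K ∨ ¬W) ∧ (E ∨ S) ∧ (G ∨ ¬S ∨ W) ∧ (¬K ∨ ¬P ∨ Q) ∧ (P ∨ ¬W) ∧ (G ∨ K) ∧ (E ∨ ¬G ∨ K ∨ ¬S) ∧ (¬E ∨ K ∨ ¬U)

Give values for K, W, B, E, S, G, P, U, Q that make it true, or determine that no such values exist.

K = True; W = False; B = False; E = True; S = False; G = False; P = True; U = False; Q = True

Unit clause (P) forces P = True.
Unit clause (¬W) forces W = False.
Set K = True.
  then (¬K ∨ ¬U) forces U = False.
  then (¬K ∨ ¬P ∨ Q) forces Q = True.
  then (¬G ∨ ¬Q) forces G = False.
  then (G ∨ ¬S ∨ W) forces S = False.
  then (E ∨ S) forces E = True.
  then (¬B ∨ ¬E ∨ ¬P ∨ ¬Q) forces B = False.
All clauses satisfied.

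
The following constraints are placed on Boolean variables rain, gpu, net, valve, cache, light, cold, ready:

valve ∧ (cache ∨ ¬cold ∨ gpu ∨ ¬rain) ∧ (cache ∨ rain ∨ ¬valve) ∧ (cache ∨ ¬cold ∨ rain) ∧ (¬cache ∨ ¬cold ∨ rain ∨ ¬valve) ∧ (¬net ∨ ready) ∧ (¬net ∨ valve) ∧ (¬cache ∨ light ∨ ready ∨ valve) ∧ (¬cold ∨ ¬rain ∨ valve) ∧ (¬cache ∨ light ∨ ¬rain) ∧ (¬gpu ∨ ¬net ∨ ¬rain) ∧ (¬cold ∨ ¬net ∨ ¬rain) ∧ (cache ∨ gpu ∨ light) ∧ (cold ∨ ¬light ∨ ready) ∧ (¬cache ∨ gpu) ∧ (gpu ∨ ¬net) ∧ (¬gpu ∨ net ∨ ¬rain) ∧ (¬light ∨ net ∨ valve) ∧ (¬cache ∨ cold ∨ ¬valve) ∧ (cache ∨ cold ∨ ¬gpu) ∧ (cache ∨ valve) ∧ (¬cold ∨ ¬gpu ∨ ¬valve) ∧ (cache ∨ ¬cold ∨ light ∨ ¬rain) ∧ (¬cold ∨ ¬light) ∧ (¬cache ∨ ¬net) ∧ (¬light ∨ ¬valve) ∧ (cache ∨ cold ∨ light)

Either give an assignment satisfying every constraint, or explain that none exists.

Case rain = True:
  (valve) forces valve = True.
  (¬light ∨ ¬valve) forces light = False.
  (¬cache ∨ light ∨ ¬rain) forces cache = False.
  (cache ∨ gpu ∨ light) forces gpu = True.
  (¬gpu ∨ ¬net ∨ ¬rain) forces net = False.
  Clause (¬gpu ∨ net ∨ ¬rain) is falsified — contradiction.
Case rain = False:
  (valve) forces valve = True.
  (cache ∨ rain ∨ ¬valve) forces cache = True.
  (¬cache ∨ ¬cold ∨ rain ∨ ¬valve) forces cold = False.
  Clause (¬cache ∨ cold ∨ ¬valve) is falsified — contradiction.
Both cases fail, so the formula is unsatisfiable.

UNSATISFIABLE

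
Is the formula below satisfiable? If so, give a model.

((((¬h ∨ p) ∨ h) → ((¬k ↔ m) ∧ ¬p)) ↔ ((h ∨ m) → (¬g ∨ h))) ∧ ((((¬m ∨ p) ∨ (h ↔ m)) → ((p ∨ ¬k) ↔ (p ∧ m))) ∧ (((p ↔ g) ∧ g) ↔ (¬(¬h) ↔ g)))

m: False, h: False, k: True, p: False, g: True

  (((¬h ∨ p) ∨ h) → ((¬k ↔ m) ∧ ¬p)) ↔ ((h ∨ m) → (¬g ∨ h)) = True
    ((¬h ∨ p) ∨ h) → ((¬k ↔ m) ∧ ¬p) = True
      (¬h ∨ p) ∨ h = True
        ¬h ∨ p = True
          ¬h = True
      (¬k ↔ m) ∧ ¬p = True
        ¬k ↔ m = True
          ¬k = False
        ¬p = True
    (h ∨ m) → (¬g ∨ h) = True
      h ∨ m = False
      ¬g ∨ h = False
        ¬g = False
  (((¬m ∨ p) ∨ (h ↔ m)) → ((p ∨ ¬k) ↔ (p ∧ m))) ∧ (((p ↔ g) ∧ g) ↔ (¬(¬h) ↔ g)) = True
    ((¬m ∨ p) ∨ (h ↔ m)) → ((p ∨ ¬k) ↔ (p ∧ m)) = True
      (¬m ∨ p) ∨ (h ↔ m) = True
        ¬m ∨ p = True
          ¬m = True
        h ↔ m = True
      (p ∨ ¬k) ↔ (p ∧ m) = True
        p ∨ ¬k = False
          ¬k = False
        p ∧ m = False
    ((p ↔ g) ∧ g) ↔ (¬(¬h) ↔ g) = True
      (p ↔ g) ∧ g = False
        p ↔ g = False
      ¬(¬h) ↔ g = False
        ¬(¬h) = False
          ¬h = True
Both conjuncts True, so the formula holds.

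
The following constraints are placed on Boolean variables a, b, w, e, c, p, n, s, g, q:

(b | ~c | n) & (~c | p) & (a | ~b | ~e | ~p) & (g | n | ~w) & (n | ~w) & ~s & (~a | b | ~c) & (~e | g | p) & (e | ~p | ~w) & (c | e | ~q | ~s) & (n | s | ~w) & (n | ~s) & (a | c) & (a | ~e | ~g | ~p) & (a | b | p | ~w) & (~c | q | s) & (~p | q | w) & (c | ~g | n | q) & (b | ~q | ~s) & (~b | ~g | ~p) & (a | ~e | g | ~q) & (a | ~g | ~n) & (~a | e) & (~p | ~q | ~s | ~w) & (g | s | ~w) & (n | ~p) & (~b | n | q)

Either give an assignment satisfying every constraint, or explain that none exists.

a: True, b: False, w: True, e: True, c: False, p: False, n: True, s: False, g: True, q: True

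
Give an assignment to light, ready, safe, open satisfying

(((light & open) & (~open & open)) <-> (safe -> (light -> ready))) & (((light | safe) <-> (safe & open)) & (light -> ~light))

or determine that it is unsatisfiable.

Unsatisfiable — no assignment works.

Case light = True: the conjunct light -> ~light becomes True -> ~True = False.
Case light = False: the conjunct ((light & open) & (~open & open)) <-> (safe -> (light -> ready)) becomes (False & (~open & open)) <-> (safe -> True) = False.
Both cases fail — unsatisfiable.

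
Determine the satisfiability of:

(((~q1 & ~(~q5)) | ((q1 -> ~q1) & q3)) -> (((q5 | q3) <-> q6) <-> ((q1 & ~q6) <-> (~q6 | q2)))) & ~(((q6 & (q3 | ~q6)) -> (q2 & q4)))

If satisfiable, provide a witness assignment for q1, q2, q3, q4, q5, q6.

q1 = True; q2 = False; q3 = True; q4 = True; q5 = False; q6 = True

  ((~q1 & ~(~q5)) | ((q1 -> ~q1) & q3)) -> (((q5 | q3) <-> q6) <-> ((q1 & ~q6) <-> (~q6 | q2))) = True
    (~q1 & ~(~q5)) | ((q1 -> ~q1) & q3) = False
      ~q1 & ~(~q5) = False
        ~q1 = False
        ~(~q5) = False
          ~q5 = True
      (q1 -> ~q1) & q3 = False
        q1 -> ~q1 = False
          ~q1 = False
    ((q5 | q3) <-> q6) <-> ((q1 & ~q6) <-> (~q6 | q2)) = True
      (q5 | q3) <-> q6 = True
        q5 | q3 = True
      (q1 & ~q6) <-> (~q6 | q2) = True
        q1 & ~q6 = False
          ~q6 = False
        ~q6 | q2 = False
          ~q6 = False
  ~(((q6 & (q3 | ~q6)) -> (q2 & q4))) = True
    (q6 & (q3 | ~q6)) -> (q2 & q4) = False
      q6 & (q3 | ~q6) = True
        q3 | ~q6 = True
          ~q6 = False
      q2 & q4 = False
Both conjuncts True, so the formula holds.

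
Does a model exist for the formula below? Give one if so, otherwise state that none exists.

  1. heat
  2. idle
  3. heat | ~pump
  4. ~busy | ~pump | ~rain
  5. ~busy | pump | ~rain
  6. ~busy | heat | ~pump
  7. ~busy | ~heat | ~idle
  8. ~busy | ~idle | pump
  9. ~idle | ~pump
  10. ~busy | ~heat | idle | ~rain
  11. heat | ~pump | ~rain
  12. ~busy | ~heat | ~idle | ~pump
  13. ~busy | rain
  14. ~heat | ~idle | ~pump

Unit clause (heat) forces heat = True.
Unit clause (idle) forces idle = True.
In (~busy | ~heat | ~idle) only ~busy is left, so busy = False.
In (~idle | ~pump) only ~pump is left, so pump = False.
Set rain = True.
All clauses satisfied.

heat=T; busy=F; rain=T; idle=T; pump=F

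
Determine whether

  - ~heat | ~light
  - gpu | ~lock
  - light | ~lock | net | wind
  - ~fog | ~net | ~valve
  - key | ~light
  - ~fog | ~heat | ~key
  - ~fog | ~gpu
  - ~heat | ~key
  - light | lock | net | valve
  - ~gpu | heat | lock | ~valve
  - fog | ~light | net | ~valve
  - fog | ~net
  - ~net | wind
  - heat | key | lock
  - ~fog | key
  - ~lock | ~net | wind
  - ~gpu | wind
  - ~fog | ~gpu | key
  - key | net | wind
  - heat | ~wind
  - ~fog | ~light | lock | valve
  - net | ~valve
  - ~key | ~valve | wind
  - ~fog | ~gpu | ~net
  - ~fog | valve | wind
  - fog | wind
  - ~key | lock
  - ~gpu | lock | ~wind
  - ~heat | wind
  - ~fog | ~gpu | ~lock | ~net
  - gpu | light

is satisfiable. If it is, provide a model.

gpu: True, light: False, key: False, heat: True, fog: False, net: False, wind: True, lock: True, valve: False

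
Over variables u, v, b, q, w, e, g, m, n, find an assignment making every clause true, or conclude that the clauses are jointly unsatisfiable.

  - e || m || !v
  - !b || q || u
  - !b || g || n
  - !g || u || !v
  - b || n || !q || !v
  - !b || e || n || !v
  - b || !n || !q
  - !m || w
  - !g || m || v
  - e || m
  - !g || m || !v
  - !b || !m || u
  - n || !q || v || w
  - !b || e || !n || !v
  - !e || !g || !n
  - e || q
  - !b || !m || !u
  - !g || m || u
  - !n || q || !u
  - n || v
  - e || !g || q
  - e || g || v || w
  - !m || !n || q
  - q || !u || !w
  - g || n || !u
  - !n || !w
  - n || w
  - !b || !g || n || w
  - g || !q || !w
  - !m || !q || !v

u: False, v: False, b: True, q: True, w: False, e: True, g: False, m: False, n: True

Set u = False.
Set v = False.
  then (n || v) forces n = True.
  then (!n || !w) forces w = False.
  then (!m || w) forces m = False.
  then (!g || m || v) forces g = False.
  then (e || m) forces e = True.
Set b = True.
  then (!b || q || u) forces q = True.
All clauses satisfied.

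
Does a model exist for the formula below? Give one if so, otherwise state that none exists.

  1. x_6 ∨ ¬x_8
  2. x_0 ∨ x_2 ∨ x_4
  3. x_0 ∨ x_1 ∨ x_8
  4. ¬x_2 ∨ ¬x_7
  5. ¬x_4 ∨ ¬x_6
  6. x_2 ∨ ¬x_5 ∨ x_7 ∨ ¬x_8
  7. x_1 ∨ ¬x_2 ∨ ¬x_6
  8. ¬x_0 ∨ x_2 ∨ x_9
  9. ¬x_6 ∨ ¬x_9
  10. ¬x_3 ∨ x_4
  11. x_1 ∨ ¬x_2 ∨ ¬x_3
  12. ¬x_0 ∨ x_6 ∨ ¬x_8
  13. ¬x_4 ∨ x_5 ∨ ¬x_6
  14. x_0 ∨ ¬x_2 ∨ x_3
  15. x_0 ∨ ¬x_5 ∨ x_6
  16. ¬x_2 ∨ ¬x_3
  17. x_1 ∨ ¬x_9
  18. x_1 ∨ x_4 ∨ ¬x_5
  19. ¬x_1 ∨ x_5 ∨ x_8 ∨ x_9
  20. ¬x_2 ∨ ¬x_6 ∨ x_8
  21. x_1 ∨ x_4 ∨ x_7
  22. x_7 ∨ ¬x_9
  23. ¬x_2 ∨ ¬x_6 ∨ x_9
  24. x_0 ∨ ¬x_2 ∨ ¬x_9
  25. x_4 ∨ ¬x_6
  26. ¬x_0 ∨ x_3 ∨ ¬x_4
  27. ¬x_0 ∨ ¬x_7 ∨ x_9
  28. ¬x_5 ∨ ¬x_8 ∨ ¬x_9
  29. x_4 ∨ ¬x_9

Set x_0 = True.
Set x_1 = True.
Set x_2 = True.
  then (¬x_2 ∨ ¬x_7) forces x_7 = False.
  then (¬x_2 ∨ ¬x_3) forces x_3 = False.
  then (x_7 ∨ ¬x_9) forces x_9 = False.
  then (¬x_2 ∨ ¬x_6 ∨ x_9) forces x_6 = False.
  then (¬x_0 ∨ x_3 ∨ ¬x_4) forces x_4 = False.
  then (x_6 ∨ ¬x_8) forces x_8 = False.
  then (¬x_1 ∨ x_5 ∨ x_8 ∨ x_9) forces x_5 = True.
All clauses satisfied.

x_0=T; x_1=T; x_2=T; x_3=F; x_4=F; x_5=T; x_6=F; x_7=F; x_8=F; x_9=F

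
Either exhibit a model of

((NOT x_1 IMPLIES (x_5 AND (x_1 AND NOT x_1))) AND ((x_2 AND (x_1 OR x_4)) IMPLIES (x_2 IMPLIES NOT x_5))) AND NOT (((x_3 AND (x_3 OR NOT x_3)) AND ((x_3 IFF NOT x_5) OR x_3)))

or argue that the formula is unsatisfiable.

x_1 = True, x_2 = True, x_3 = False, x_4 = True, x_5 = False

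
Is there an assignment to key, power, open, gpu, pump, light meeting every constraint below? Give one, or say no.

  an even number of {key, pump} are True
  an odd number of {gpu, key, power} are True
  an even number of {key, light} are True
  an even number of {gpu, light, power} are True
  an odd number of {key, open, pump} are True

Adding constraints 2, 3, 4 mod 2: every variable appears an even number of times on the left, so the left side is 0.
But the right sides sum to 1 (mod 2). 0 ≠ 1 — the system is inconsistent.

UNSATISFIABLE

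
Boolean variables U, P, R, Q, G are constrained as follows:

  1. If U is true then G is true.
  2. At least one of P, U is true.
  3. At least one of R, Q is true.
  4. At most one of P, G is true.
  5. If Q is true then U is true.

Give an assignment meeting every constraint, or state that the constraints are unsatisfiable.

U: True, P: False, R: True, Q: False, G: True

  (1) U=T ⇒ G: T ✓
  (2) {P, U}: 1 true — at least one ✓
  (3) {R, Q}: 1 true — at least one ✓
  (4) {P, G}: 1 true — at most one ✓
  (5) Q=F ⇒ U: vacuous ✓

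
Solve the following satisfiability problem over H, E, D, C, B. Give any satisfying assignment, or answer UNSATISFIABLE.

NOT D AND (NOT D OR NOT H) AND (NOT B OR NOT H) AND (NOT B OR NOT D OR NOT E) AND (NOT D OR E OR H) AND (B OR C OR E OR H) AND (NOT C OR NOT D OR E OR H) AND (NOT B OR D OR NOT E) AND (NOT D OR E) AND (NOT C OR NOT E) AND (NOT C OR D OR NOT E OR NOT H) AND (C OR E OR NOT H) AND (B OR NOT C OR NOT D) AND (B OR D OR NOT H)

H = False, E = False, D = False, C = False, B = True

Unit clause (NOT D) forces D = False.
Try H = True:
  (NOT B OR NOT H) forces B = False.
  clause (B OR D OR NOT H) is falsified — backtrack.
So H = False.
Set E = False.
Set C = False.
  then (B OR C OR E OR H) forces B = True.
All clauses satisfied.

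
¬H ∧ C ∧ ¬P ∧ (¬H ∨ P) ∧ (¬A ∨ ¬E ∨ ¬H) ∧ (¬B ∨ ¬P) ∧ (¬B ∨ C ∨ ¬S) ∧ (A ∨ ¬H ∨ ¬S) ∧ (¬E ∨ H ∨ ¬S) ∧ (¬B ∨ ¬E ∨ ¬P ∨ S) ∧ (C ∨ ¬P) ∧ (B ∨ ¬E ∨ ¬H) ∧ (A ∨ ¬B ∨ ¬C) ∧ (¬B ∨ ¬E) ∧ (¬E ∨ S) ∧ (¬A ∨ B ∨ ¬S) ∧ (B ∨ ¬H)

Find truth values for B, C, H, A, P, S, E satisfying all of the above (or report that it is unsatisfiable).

B=T, C=T, H=F, A=T, P=F, S=F, E=F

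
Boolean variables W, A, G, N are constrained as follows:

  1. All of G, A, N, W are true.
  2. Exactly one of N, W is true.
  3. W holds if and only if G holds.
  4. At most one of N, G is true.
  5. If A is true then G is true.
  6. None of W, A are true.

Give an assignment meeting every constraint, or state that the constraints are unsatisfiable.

Unsatisfiable — no assignment works.

Case W = True:
  Constraint (6) is violated (W=T) — contradiction.
Case W = False:
  Constraint (1) is violated (W=F) — contradiction.
Both cases fail — unsatisfiable.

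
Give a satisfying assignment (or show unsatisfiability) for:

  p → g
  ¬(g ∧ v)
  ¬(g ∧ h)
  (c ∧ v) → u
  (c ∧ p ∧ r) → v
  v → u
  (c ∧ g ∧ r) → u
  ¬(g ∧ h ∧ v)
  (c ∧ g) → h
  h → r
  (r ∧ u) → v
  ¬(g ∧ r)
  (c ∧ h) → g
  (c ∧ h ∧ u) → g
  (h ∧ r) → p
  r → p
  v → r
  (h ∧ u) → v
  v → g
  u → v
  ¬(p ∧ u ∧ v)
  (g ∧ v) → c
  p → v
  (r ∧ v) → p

u = False, h = False, g = False, c = True, p = False, v = False, r = False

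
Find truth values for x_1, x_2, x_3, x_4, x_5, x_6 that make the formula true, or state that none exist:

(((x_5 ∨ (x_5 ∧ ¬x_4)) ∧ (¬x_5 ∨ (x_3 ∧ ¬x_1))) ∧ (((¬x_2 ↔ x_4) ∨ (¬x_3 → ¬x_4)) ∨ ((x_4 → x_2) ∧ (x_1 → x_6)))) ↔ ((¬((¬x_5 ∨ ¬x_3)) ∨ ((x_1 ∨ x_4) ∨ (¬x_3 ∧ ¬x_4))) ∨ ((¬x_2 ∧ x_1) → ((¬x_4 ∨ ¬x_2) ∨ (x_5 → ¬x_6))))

x_1=F; x_2=F; x_3=T; x_4=T; x_5=T; x_6=F

  (((x_5 ∨ (x_5 ∧ ¬x_4)) ∧ (¬x_5 ∨ (x_3 ∧ ¬x_1))) ∧ (((¬x_2 ↔ x_4) ∨ (¬x_3 → ¬x_4)) ∨ ((x_4 → x_2) ∧ (x_1 → x_6)))) ↔ ((¬((¬x_5 ∨ ¬x_3)) ∨ ((x_1 ∨ x_4) ∨ (¬x_3 ∧ ¬x_4))) ∨ ((¬x_2 ∧ x_1) → ((¬x_4 ∨ ¬x_2) ∨ (x_5 → ¬x_6)))) = True
    ((x_5 ∨ (x_5 ∧ ¬x_4)) ∧ (¬x_5 ∨ (x_3 ∧ ¬x_1))) ∧ (((¬x_2 ↔ x_4) ∨ (¬x_3 → ¬x_4)) ∨ ((x_4 → x_2) ∧ (x_1 → x_6))) = True
      (x_5 ∨ (x_5 ∧ ¬x_4)) ∧ (¬x_5 ∨ (x_3 ∧ ¬x_1)) = True
        x_5 ∨ (x_5 ∧ ¬x_4) = True
          x_5 ∧ ¬x_4 = False
            ¬x_4 = False
        ¬x_5 ∨ (x_3 ∧ ¬x_1) = True
          ¬x_5 = False
          x_3 ∧ ¬x_1 = True
            ¬x_1 = True
      ((¬x_2 ↔ x_4) ∨ (¬x_3 → ¬x_4)) ∨ ((x_4 → x_2) ∧ (x_1 → x_6)) = True
        (¬x_2 ↔ x_4) ∨ (¬x_3 → ¬x_4) = True
          ¬x_2 ↔ x_4 = True
            ¬x_2 = True
          ¬x_3 → ¬x_4 = True
            ¬x_3 = False
            ¬x_4 = False
        (x_4 → x_2) ∧ (x_1 → x_6) = False
          x_4 → x_2 = False
          x_1 → x_6 = True
    (¬((¬x_5 ∨ ¬x_3)) ∨ ((x_1 ∨ x_4) ∨ (¬x_3 ∧ ¬x_4))) ∨ ((¬x_2 ∧ x_1) → ((¬x_4 ∨ ¬x_2) ∨ (x_5 → ¬x_6))) = True
      ¬((¬x_5 ∨ ¬x_3)) ∨ ((x_1 ∨ x_4) ∨ (¬x_3 ∧ ¬x_4)) = True
        ¬((¬x_5 ∨ ¬x_3)) = True
          ¬x_5 ∨ ¬x_3 = False
            ¬x_5 = False
            ¬x_3 = False
        (x_1 ∨ x_4) ∨ (¬x_3 ∧ ¬x_4) = True
          x_1 ∨ x_4 = True
          ¬x_3 ∧ ¬x_4 = False
            ¬x_3 = False
            ¬x_4 = False
      (¬x_2 ∧ x_1) → ((¬x_4 ∨ ¬x_2) ∨ (x_5 → ¬x_6)) = True
        ¬x_2 ∧ x_1 = False
          ¬x_2 = True
        (¬x_4 ∨ ¬x_2) ∨ (x_5 → ¬x_6) = True
          ¬x_4 ∨ ¬x_2 = True
            ¬x_4 = False
            ¬x_2 = True
          x_5 → ¬x_6 = True
            ¬x_6 = True
The formula evaluates to True.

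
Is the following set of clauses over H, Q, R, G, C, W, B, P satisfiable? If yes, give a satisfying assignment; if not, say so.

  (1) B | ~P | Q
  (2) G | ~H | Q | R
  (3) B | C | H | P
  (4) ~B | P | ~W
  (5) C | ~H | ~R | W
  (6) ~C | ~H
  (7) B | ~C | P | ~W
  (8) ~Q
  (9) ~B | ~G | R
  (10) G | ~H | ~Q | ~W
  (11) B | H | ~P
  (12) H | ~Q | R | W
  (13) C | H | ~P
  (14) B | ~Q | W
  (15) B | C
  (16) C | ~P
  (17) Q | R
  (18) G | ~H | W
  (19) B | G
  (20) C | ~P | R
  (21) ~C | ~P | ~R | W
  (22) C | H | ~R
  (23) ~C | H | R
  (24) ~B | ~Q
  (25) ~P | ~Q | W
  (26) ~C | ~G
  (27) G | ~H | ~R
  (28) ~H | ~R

H=F; Q=F; R=T; G=F; C=T; W=F; B=T; P=F

Unit clause (~Q) forces Q = False.
In (Q | R) only R is left, so R = True.
In (~H | ~R) only ~H is left, so H = False.
In (C | H | ~R) only C is left, so C = True.
In (~C | ~G) only ~G is left, so G = False.
In (B | G) only B is left, so B = True.
Set W = False.
  then (~C | ~P | ~R | W) forces P = False.
All clauses satisfied.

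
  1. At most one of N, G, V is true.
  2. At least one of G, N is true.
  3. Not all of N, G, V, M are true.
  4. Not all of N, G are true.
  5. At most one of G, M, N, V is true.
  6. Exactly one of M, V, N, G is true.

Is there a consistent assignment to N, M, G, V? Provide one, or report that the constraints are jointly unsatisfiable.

N: False, M: False, G: True, V: False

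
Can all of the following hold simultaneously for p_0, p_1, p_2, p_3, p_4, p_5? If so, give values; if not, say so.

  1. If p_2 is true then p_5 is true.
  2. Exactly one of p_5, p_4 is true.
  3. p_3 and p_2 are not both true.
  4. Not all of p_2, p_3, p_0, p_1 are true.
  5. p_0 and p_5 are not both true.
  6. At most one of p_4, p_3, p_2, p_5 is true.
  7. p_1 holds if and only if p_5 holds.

p_0: True, p_1: False, p_2: False, p_3: False, p_4: True, p_5: False

  (1) p_2=F ⇒ p_5: vacuous ✓
  (2) {p_5, p_4}: 1 true — exactly one ✓
  (3) p_3=F, p_2=F — not both ✓
  (4) {p_2, p_3, p_0, p_1}: 1/4 true — not all ✓
  (5) p_0=T, p_5=F — not both ✓
  (6) {p_4, p_3, p_2, p_5}: 1 true — at most one ✓
  (7) p_1=F, p_5=F — same ✓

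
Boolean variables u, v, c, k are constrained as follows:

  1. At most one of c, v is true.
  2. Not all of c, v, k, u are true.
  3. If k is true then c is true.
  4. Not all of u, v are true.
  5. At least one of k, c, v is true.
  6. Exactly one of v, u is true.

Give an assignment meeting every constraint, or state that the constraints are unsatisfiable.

u = True, v = False, c = True, k = True

  (1) {c, v}: 1 true — at most one ✓
  (2) {c, v, k, u}: 3/4 true — not all ✓
  (3) k=T ⇒ c: T ✓
  (4) {u, v}: 1/2 true — not all ✓
  (5) {k, c, v}: 2 true — at least one ✓
  (6) {v, u}: 1 true — exactly one ✓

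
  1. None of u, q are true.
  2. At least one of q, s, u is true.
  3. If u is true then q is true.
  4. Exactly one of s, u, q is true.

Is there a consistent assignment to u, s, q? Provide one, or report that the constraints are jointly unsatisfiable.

u: False, s: True, q: False

  (1) {u, q}: 0 true — none ✓
  (2) {q, s, u}: 1 true — at least one ✓
  (3) u=F ⇒ q: vacuous ✓
  (4) {s, u, q}: 1 true — exactly one ✓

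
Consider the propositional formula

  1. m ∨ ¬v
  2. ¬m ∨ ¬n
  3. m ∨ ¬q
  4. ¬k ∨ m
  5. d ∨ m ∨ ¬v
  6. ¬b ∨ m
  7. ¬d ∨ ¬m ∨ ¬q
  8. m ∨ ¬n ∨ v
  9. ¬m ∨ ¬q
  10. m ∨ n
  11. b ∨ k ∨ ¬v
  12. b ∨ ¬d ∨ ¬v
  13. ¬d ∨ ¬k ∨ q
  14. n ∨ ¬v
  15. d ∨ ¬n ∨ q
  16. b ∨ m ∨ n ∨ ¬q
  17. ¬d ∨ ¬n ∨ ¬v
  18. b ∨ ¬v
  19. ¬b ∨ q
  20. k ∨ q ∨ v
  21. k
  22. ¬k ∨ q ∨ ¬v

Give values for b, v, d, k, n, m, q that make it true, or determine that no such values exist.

Unit clause (k) forces k = True.
In (¬k ∨ m) only m is left, so m = True.
In (¬m ∨ ¬q) only ¬q is left, so q = False.
In (¬d ∨ ¬k ∨ q) only ¬d is left, so d = False.
In (d ∨ ¬n ∨ q) only ¬n is left, so n = False.
In (¬b ∨ q) only ¬b is left, so b = False.
In (¬k ∨ q ∨ ¬v) only ¬v is left, so v = False.
All clauses satisfied.

b = False, v = False, d = False, k = True, n = False, m = True, q = False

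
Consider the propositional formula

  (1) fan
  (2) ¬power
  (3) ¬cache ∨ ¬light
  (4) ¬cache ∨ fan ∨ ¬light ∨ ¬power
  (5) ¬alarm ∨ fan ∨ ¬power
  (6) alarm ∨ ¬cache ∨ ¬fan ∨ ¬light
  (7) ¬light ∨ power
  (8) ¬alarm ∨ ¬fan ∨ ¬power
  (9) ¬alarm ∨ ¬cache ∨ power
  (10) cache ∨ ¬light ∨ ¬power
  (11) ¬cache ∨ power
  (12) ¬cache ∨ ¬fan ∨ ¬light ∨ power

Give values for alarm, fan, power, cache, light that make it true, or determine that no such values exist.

Unit clause (fan) forces fan = True.
Unit clause (¬power) forces power = False.
In (¬light ∨ power) only ¬light is left, so light = False.
In (¬cache ∨ power) only ¬cache is left, so cache = False.
Set alarm = False.
All clauses satisfied.

alarm = False; fan = True; power = False; cache = False; light = False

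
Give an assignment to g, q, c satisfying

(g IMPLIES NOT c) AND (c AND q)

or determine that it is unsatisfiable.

g: False; q: True; c: True

  g IMPLIES NOT c = True
    NOT c = False
  c AND q = True
Both conjuncts True, so the formula holds.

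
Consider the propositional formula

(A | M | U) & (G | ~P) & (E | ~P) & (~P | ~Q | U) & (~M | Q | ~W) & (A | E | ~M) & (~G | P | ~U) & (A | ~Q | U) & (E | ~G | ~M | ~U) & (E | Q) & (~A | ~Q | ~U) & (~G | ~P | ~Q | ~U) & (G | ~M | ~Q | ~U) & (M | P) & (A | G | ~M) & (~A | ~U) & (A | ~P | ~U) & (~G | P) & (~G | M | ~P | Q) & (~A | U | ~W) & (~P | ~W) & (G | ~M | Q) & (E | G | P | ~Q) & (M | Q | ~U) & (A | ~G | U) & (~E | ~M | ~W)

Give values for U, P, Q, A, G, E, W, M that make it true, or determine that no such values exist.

Try U = True:
  (~A | ~U) forces A = False.
  (A | ~P | ~U) forces P = False.
  (~G | P | ~U) forces G = False.
  (M | P) forces M = True.
  clause (A | G | ~M) is falsified — backtrack.
So U = False.
Set P = False.
  then (M | P) forces M = True.
  then (~G | P) forces G = False.
  then (G | ~M | Q) forces Q = True.
  then (E | G | P | ~Q) forces E = True.
  then (~E | ~M | ~W) forces W = False.
  then (A | ~Q | U) forces A = True.
All clauses satisfied.

U = False, P = False, Q = True, A = True, G = False, E = True, W = False, M = True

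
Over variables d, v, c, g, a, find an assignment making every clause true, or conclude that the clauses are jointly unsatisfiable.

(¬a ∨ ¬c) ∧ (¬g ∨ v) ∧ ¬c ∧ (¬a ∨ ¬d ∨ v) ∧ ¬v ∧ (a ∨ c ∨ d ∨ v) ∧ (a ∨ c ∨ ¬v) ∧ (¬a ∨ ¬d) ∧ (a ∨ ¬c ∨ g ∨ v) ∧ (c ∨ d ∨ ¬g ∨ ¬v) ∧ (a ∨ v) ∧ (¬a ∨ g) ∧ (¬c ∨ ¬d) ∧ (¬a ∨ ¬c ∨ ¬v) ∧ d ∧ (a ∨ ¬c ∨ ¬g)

Case v = True:
  Clause (¬v) is falsified — contradiction.
Case v = False:
  (¬g ∨ v) forces g = False.
  (¬c) forces c = False.
  (a ∨ v) forces a = True.
  Clause (¬a ∨ g) is falsified — contradiction.
Both cases fail, so the formula is unsatisfiable.

Unsatisfiable — no assignment works.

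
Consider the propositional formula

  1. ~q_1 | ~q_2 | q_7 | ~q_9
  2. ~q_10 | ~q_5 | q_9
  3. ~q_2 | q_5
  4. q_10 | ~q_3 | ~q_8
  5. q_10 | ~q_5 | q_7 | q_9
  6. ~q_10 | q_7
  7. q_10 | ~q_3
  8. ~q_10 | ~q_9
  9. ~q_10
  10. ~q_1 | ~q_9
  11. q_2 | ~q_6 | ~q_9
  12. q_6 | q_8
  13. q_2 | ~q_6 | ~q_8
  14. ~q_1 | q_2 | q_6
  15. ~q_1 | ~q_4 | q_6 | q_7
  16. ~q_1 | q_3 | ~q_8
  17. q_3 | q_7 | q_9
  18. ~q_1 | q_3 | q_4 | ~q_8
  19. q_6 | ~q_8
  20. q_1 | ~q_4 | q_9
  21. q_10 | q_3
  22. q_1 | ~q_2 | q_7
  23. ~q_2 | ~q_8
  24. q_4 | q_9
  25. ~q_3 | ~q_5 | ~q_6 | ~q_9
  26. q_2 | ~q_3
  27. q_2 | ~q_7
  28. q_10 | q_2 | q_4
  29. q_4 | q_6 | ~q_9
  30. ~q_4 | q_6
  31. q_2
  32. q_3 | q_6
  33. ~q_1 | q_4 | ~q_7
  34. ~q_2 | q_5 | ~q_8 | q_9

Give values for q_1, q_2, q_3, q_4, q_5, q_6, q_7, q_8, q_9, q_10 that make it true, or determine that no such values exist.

Unsatisfiable

Case q_10 = True:
  Clause (~q_10) is falsified — contradiction.
Case q_10 = False:
  (q_10 | ~q_3) forces q_3 = False.
  Clause (q_10 | q_3) is falsified — contradiction.
Both cases fail, so the formula is unsatisfiable.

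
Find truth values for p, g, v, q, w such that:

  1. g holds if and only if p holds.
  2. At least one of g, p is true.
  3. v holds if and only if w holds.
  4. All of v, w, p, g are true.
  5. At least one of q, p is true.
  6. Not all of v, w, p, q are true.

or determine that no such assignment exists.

p = True, g = True, v = True, q = False, w = True

  (1) g=T, p=T — same ✓
  (2) {g, p}: 2 true — at least one ✓
  (3) v=T, w=T — same ✓
  (4) {v, w, p, g}: all 4 true ✓
  (5) {q, p}: 1 true — at least one ✓
  (6) {v, w, p, q}: 3/4 true — not all ✓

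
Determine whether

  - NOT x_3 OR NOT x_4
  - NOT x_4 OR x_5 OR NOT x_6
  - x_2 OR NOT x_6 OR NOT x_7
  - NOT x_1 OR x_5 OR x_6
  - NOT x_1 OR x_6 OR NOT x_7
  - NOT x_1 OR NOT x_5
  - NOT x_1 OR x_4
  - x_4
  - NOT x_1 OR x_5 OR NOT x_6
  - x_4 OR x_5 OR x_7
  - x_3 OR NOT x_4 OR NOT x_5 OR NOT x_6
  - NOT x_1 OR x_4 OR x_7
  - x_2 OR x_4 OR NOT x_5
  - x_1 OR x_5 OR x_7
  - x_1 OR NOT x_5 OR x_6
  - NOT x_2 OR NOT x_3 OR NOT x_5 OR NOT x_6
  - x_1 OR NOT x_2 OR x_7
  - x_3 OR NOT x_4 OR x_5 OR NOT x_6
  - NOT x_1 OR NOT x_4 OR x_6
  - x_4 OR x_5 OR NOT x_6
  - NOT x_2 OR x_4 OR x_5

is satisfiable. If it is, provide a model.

x_1=F, x_2=T, x_3=F, x_4=T, x_5=F, x_6=F, x_7=T

Unit clause (x_4) forces x_4 = True.
In (NOT x_3 OR NOT x_4) only NOT x_3 is left, so x_3 = False.
Set x_1 = False.
Set x_2 = True.
  then (x_1 OR NOT x_2 OR x_7) forces x_7 = True.
Try x_5 = True:
  (x_3 OR NOT x_4 OR NOT x_5 OR NOT x_6) forces x_6 = False.
  clause (x_1 OR NOT x_5 OR x_6) is falsified — backtrack.
So x_5 = False.
  then (NOT x_4 OR x_5 OR NOT x_6) forces x_6 = False.
All clauses satisfied.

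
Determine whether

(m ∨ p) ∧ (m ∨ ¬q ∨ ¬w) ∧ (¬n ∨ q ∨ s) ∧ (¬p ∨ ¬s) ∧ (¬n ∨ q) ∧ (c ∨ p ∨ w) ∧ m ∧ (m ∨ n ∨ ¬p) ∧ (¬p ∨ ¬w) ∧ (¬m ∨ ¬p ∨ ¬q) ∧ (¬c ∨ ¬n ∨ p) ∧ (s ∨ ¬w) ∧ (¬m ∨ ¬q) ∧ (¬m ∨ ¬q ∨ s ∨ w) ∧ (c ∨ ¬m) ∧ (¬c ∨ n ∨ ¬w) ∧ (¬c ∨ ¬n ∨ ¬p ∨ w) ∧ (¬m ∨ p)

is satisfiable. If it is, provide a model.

Unit clause (m) forces m = True.
In (¬m ∨ ¬q) only ¬q is left, so q = False.
In (c ∨ ¬m) only c is left, so c = True.
In (¬m ∨ p) only p is left, so p = True.
In (¬p ∨ ¬s) only ¬s is left, so s = False.
In (¬n ∨ q) only ¬n is left, so n = False.
In (¬p ∨ ¬w) only ¬w is left, so w = False.
All clauses satisfied.

c = True, s = False, q = False, n = False, m = True, w = False, p = True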